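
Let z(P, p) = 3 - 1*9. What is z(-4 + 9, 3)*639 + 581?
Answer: -3253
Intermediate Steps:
z(P, p) = -6 (z(P, p) = 3 - 9 = -6)
z(-4 + 9, 3)*639 + 581 = -6*639 + 581 = -3834 + 581 = -3253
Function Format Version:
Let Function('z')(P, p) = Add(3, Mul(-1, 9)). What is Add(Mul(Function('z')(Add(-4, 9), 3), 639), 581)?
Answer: -3253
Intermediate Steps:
Function('z')(P, p) = -6 (Function('z')(P, p) = Add(3, -9) = -6)
Add(Mul(Function('z')(Add(-4, 9), 3), 639), 581) = Add(Mul(-6, 639), 581) = Add(-3834, 581) = -3253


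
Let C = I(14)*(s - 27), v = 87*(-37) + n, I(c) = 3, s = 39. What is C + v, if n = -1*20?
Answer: -3203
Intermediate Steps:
n = -20
v = -3239 (v = 87*(-37) - 20 = -3219 - 20 = -3239)
C = 36 (C = 3*(39 - 27) = 3*12 = 36)
C + v = 36 - 3239 = -3203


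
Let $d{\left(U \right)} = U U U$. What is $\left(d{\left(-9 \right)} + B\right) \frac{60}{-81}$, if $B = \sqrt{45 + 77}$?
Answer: $540 - \frac{20 \sqrt{122}}{27} \approx 531.82$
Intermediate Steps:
$d{\left(U \right)} = U^{3}$ ($d{\left(U \right)} = U^{2} U = U^{3}$)
$B = \sqrt{122} \approx 11.045$
$\left(d{\left(-9 \right)} + B\right) \frac{60}{-81} = \left(\left(-9\right)^{3} + \sqrt{122}\right) \frac{60}{-81} = \left(-729 + \sqrt{122}\right) 60 \left(- \frac{1}{81}\right) = \left(-729 + \sqrt{122}\right) \left(- \frac{20}{27}\right) = 540 - \frac{20 \sqrt{122}}{27}$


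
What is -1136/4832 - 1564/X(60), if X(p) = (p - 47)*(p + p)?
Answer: -36443/29445 ≈ -1.2377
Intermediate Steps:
X(p) = 2*p*(-47 + p) (X(p) = (-47 + p)*(2*p) = 2*p*(-47 + p))
-1136/4832 - 1564/X(60) = -1136/4832 - 1564*1/(120*(-47 + 60)) = -1136*1/4832 - 1564/(2*60*13) = -71/302 - 1564/1560 = -71/302 - 1564*1/1560 = -71/302 - 391/390 = -36443/29445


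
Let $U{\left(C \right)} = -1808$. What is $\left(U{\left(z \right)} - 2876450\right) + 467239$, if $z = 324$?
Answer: $-2411019$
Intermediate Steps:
$\left(U{\left(z \right)} - 2876450\right) + 467239 = \left(-1808 - 2876450\right) + 467239 = -2878258 + 467239 = -2411019$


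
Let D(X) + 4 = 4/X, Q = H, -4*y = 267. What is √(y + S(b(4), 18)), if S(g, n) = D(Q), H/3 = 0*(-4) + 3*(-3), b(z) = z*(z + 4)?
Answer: I*√22971/18 ≈ 8.4201*I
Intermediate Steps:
y = -267/4 (y = -¼*267 = -267/4 ≈ -66.750)
b(z) = z*(4 + z)
H = -27 (H = 3*(0*(-4) + 3*(-3)) = 3*(0 - 9) = 3*(-9) = -27)
Q = -27
D(X) = -4 + 4/X
S(g, n) = -112/27 (S(g, n) = -4 + 4/(-27) = -4 + 4*(-1/27) = -4 - 4/27 = -112/27)
√(y + S(b(4), 18)) = √(-267/4 - 112/27) = √(-7657/108) = I*√22971/18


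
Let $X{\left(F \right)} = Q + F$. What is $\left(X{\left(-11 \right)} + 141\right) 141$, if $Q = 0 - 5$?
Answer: $17625$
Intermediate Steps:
$Q = -5$
$X{\left(F \right)} = -5 + F$
$\left(X{\left(-11 \right)} + 141\right) 141 = \left(\left(-5 - 11\right) + 141\right) 141 = \left(-16 + 141\right) 141 = 125 \cdot 141 = 17625$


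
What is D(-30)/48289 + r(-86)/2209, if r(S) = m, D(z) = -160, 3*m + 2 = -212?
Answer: -11394166/320011203 ≈ -0.035606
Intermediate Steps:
m = -214/3 (m = -⅔ + (⅓)*(-212) = -⅔ - 212/3 = -214/3 ≈ -71.333)
r(S) = -214/3
D(-30)/48289 + r(-86)/2209 = -160/48289 - 214/3/2209 = -160*1/48289 - 214/3*1/2209 = -160/48289 - 214/6627 = -11394166/320011203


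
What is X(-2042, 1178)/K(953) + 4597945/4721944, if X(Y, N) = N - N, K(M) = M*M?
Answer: 4597945/4721944 ≈ 0.97374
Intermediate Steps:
K(M) = M**2
X(Y, N) = 0
X(-2042, 1178)/K(953) + 4597945/4721944 = 0/(953**2) + 4597945/4721944 = 0/908209 + 4597945*(1/4721944) = 0*(1/908209) + 4597945/4721944 = 0 + 4597945/4721944 = 4597945/4721944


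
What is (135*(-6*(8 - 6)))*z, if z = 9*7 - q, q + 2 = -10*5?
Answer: -186300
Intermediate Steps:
q = -52 (q = -2 - 10*5 = -2 - 50 = -52)
z = 115 (z = 9*7 - 1*(-52) = 63 + 52 = 115)
(135*(-6*(8 - 6)))*z = (135*(-6*(8 - 6)))*115 = (135*(-6*2))*115 = (135*(-12))*115 = -1620*115 = -186300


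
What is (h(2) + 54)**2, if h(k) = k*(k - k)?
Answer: 2916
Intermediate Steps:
h(k) = 0 (h(k) = k*0 = 0)
(h(2) + 54)**2 = (0 + 54)**2 = 54**2 = 2916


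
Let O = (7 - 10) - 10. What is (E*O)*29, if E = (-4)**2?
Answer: -6032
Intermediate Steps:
E = 16
O = -13 (O = -3 - 10 = -13)
(E*O)*29 = (16*(-13))*29 = -208*29 = -6032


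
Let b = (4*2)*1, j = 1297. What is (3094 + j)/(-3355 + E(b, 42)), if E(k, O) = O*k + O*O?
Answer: -4391/1255 ≈ -3.4988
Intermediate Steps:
b = 8 (b = 8*1 = 8)
E(k, O) = O² + O*k (E(k, O) = O*k + O² = O² + O*k)
(3094 + j)/(-3355 + E(b, 42)) = (3094 + 1297)/(-3355 + 42*(42 + 8)) = 4391/(-3355 + 42*50) = 4391/(-3355 + 2100) = 4391/(-1255) = 4391*(-1/1255) = -4391/1255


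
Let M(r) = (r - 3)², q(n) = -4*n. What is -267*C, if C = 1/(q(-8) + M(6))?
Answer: -267/41 ≈ -6.5122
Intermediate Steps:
M(r) = (-3 + r)²
C = 1/41 (C = 1/(-4*(-8) + (-3 + 6)²) = 1/(32 + 3²) = 1/(32 + 9) = 1/41 ≈ 0.024390)
-267*C = -267*1/41 = -267/41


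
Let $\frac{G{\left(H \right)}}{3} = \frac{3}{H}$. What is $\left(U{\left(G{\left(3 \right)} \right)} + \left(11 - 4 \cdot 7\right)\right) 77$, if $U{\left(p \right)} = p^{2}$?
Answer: $-616$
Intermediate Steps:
$G{\left(H \right)} = \frac{9}{H}$ ($G{\left(H \right)} = 3 \frac{3}{H} = \frac{9}{H}$)
$\left(U{\left(G{\left(3 \right)} \right)} + \left(11 - 4 \cdot 7\right)\right) 77 = \left(\left(\frac{9}{3}\right)^{2} + \left(11 - 4 \cdot 7\right)\right) 77 = \left(\left(9 \cdot \frac{1}{3}\right)^{2} + \left(11 - 28\right)\right) 77 = \left(3^{2} + \left(11 - 28\right)\right) 77 = \left(9 - 17\right) 77 = \left(-8\right) 77 = -616$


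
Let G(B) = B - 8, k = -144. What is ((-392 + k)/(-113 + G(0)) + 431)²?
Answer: 2775919969/14641 ≈ 1.8960e+5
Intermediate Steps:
G(B) = -8 + B
((-392 + k)/(-113 + G(0)) + 431)² = ((-392 - 144)/(-113 + (-8 + 0)) + 431)² = (-536/(-113 - 8) + 431)² = (-536/(-121) + 431)² = (-536*(-1/121) + 431)² = (536/121 + 431)² = (52687/121)² = 2775919969/14641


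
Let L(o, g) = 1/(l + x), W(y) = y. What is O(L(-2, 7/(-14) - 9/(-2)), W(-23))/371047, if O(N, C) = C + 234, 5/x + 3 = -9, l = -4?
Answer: 211/371047 ≈ 0.00056866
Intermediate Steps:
x = -5/12 (x = 5/(-3 - 9) = 5/(-12) = 5*(-1/12) = -5/12 ≈ -0.41667)
L(o, g) = -12/53 (L(o, g) = 1/(-4 - 5/12) = 1/(-53/12) = -12/53)
O(N, C) = 234 + C
O(L(-2, 7/(-14) - 9/(-2)), W(-23))/371047 = (234 - 23)/371047 = 211*(1/371047) = 211/371047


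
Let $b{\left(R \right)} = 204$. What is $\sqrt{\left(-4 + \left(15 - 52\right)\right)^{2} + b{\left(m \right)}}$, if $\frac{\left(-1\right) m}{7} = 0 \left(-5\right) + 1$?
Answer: $\sqrt{1885} \approx 43.417$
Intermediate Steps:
$m = -7$ ($m = - 7 \left(0 \left(-5\right) + 1\right) = - 7 \left(0 + 1\right) = \left(-7\right) 1 = -7$)
$\sqrt{\left(-4 + \left(15 - 52\right)\right)^{2} + b{\left(m \right)}} = \sqrt{\left(-4 + \left(15 - 52\right)\right)^{2} + 204} = \sqrt{\left(-4 - 37\right)^{2} + 204} = \sqrt{\left(-41\right)^{2} + 204} = \sqrt{1681 + 204} = \sqrt{1885}$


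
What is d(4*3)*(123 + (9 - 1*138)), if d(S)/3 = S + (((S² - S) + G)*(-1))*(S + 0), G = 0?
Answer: 28296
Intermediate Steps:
d(S) = 3*S + 3*S*(S - S²) (d(S) = 3*(S + (((S² - S) + 0)*(-1))*(S + 0)) = 3*(S + ((S² - S)*(-1))*S) = 3*(S + (S - S²)*S) = 3*(S + S*(S - S²)) = 3*S + 3*S*(S - S²))
d(4*3)*(123 + (9 - 1*138)) = (3*(4*3)*(1 + 4*3 - (4*3)²))*(123 + (9 - 1*138)) = (3*12*(1 + 12 - 1*12²))*(123 + (9 - 138)) = (3*12*(1 + 12 - 1*144))*(123 - 129) = (3*12*(1 + 12 - 144))*(-6) = (3*12*(-131))*(-6) = -4716*(-6) = 28296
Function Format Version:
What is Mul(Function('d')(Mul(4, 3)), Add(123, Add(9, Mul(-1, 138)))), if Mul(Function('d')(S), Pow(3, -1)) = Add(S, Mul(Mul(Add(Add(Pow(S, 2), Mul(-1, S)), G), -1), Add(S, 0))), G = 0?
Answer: 28296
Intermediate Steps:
Function('d')(S) = Add(Mul(3, S), Mul(3, S, Add(S, Mul(-1, Pow(S, 2))))) (Function('d')(S) = Mul(3, Add(S, Mul(Mul(Add(Add(Pow(S, 2), Mul(-1, S)), 0), -1), Add(S, 0)))) = Mul(3, Add(S, Mul(Mul(Add(Pow(S, 2), Mul(-1, S)), -1), S))) = Mul(3, Add(S, Mul(Add(S, Mul(-1, Pow(S, 2))), S))) = Mul(3, Add(S, Mul(S, Add(S, Mul(-1, Pow(S, 2)))))) = Add(Mul(3, S), Mul(3, S, Add(S, Mul(-1, Pow(S, 2))))))
Mul(Function('d')(Mul(4, 3)), Add(123, Add(9, Mul(-1, 138)))) = Mul(Mul(3, Mul(4, 3), Add(1, Mul(4, 3), Mul(-1, Pow(Mul(4, 3), 2)))), Add(123, Add(9, Mul(-1, 138)))) = Mul(Mul(3, 12, Add(1, 12, Mul(-1, Pow(12, 2)))), Add(123, Add(9, -138))) = Mul(Mul(3, 12, Add(1, 12, Mul(-1, 144))), Add(123, -129)) = Mul(Mul(3, 12, Add(1, 12, -144)), -6) = Mul(Mul(3, 12, -131), -6) = Mul(-4716, -6) = 28296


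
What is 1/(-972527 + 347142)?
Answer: -1/625385 ≈ -1.5990e-6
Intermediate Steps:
1/(-972527 + 347142) = 1/(-625385) = -1/625385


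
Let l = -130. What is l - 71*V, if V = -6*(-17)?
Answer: -7372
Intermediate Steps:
V = 102
l - 71*V = -130 - 71*102 = -130 - 7242 = -7372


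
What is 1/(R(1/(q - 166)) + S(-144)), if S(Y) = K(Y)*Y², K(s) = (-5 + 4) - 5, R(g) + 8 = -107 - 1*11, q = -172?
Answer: -1/124542 ≈ -8.0294e-6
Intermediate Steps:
R(g) = -126 (R(g) = -8 + (-107 - 1*11) = -8 + (-107 - 11) = -8 - 118 = -126)
K(s) = -6 (K(s) = -1 - 5 = -6)
S(Y) = -6*Y²
1/(R(1/(q - 166)) + S(-144)) = 1/(-126 - 6*(-144)²) = 1/(-126 - 6*20736) = 1/(-126 - 124416) = 1/(-124542) = -1/124542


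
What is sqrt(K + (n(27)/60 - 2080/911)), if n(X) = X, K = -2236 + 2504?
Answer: 11*sqrt(182559845)/9110 ≈ 16.315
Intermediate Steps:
K = 268
sqrt(K + (n(27)/60 - 2080/911)) = sqrt(268 + (27/60 - 2080/911)) = sqrt(268 + (27*(1/60) - 2080*1/911)) = sqrt(268 + (9/20 - 2080/911)) = sqrt(268 - 33401/18220) = sqrt(4849559/18220) = 11*sqrt(182559845)/9110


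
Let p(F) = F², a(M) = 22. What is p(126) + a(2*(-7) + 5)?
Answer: 15898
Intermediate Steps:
p(126) + a(2*(-7) + 5) = 126² + 22 = 15876 + 22 = 15898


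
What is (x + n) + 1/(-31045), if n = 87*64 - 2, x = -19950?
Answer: -446551281/31045 ≈ -14384.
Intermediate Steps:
n = 5566 (n = 5568 - 2 = 5566)
(x + n) + 1/(-31045) = (-19950 + 5566) + 1/(-31045) = -14384 - 1/31045 = -446551281/31045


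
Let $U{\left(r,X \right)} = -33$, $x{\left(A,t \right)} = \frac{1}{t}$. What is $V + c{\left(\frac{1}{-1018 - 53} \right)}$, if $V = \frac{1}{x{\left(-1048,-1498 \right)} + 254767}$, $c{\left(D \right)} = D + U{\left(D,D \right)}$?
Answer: $- \frac{4496238887534}{136245824505} \approx -33.001$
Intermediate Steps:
$c{\left(D \right)} = -33 + D$ ($c{\left(D \right)} = D - 33 = -33 + D$)
$V = \frac{1498}{381640965}$ ($V = \frac{1}{\frac{1}{-1498} + 254767} = \frac{1}{- \frac{1}{1498} + 254767} = \frac{1}{\frac{381640965}{1498}} = \frac{1498}{381640965} \approx 3.9252 \cdot 10^{-6}$)
$V + c{\left(\frac{1}{-1018 - 53} \right)} = \frac{1498}{381640965} - \left(33 - \frac{1}{-1018 - 53}\right) = \frac{1498}{381640965} - \left(33 - \frac{1}{-1071}\right) = \frac{1498}{381640965} - \frac{35344}{1071} = - \frac{4496238887534}{136245824505}$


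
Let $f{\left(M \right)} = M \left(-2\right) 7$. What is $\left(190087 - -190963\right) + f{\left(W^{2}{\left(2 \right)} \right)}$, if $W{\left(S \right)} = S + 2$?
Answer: $380826$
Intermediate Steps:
$W{\left(S \right)} = 2 + S$
$f{\left(M \right)} = - 14 M$ ($f{\left(M \right)} = - 2 M 7 = - 14 M$)
$\left(190087 - -190963\right) + f{\left(W^{2}{\left(2 \right)} \right)} = \left(190087 - -190963\right) - 14 \left(2 + 2\right)^{2} = \left(190087 + 190963\right) - 14 \cdot 4^{2} = 381050 - 224 = 380826$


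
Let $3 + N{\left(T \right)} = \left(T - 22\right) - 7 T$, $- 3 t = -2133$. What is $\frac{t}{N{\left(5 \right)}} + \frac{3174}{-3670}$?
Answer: $- \frac{278394}{20185} \approx -13.792$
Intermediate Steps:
$t = 711$ ($t = \left(- \frac{1}{3}\right) \left(-2133\right) = 711$)
$N{\left(T \right)} = -25 - 6 T$ ($N{\left(T \right)} = -3 - \left(22 + 6 T\right) = -25 - 6 T$)
$\frac{t}{N{\left(5 \right)}} + \frac{3174}{-3670} = \frac{711}{-25 - 30} + \frac{3174}{-3670} = \frac{711}{-25 - 30} + 3174 \left(- \frac{1}{3670}\right) = \frac{711}{-55} - \frac{1587}{1835} = 711 \left(- \frac{1}{55}\right) - \frac{1587}{1835} = - \frac{711}{55} - \frac{1587}{1835} = - \frac{278394}{20185}$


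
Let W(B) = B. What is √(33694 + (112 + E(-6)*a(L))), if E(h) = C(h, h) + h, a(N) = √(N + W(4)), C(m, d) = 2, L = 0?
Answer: √33798 ≈ 183.84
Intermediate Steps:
a(N) = √(4 + N) (a(N) = √(N + 4) = √(4 + N))
E(h) = 2 + h
√(33694 + (112 + E(-6)*a(L))) = √(33694 + (112 + (2 - 6)*√(4 + 0))) = √(33694 + (112 - 4*√4)) = √(33694 + (112 - 4*2)) = √(33694 + (112 - 8)) = √(33694 + 104) = √33798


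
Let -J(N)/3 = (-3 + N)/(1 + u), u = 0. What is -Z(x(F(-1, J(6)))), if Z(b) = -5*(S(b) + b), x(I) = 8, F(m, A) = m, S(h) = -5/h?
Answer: 295/8 ≈ 36.875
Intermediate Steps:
J(N) = 9 - 3*N (J(N) = -3*(-3 + N)/(1 + 0) = -3*(-3 + N)/1 = -3*(-3 + N) = 9 - 3*N)
Z(b) = -5*b + 25/b (Z(b) = -5*(-5/b + b) = -5*(b - 5/b) = -5*b + 25/b)
-Z(x(F(-1, J(6)))) = -(-5*8 + 25/8) = -(-40 + 25*(1/8)) = -(-40 + 25/8) = -1*(-295/8) = 295/8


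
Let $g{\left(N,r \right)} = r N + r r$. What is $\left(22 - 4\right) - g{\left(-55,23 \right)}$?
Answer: $754$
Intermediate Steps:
$g{\left(N,r \right)} = r^{2} + N r$ ($g{\left(N,r \right)} = N r + r^{2} = r^{2} + N r$)
$\left(22 - 4\right) - g{\left(-55,23 \right)} = \left(22 - 4\right) - 23 \left(-55 + 23\right) = \left(22 - 4\right) - 23 \left(-32\right) = 18 - -736 = 18 + 736 = 754$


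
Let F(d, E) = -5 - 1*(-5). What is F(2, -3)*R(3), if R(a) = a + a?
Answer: 0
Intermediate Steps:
F(d, E) = 0 (F(d, E) = -5 + 5 = 0)
R(a) = 2*a
F(2, -3)*R(3) = 0*(2*3) = 0*6 = 0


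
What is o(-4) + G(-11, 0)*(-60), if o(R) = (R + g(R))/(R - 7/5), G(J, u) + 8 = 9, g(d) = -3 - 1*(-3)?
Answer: -1600/27 ≈ -59.259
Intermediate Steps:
g(d) = 0 (g(d) = -3 + 3 = 0)
G(J, u) = 1 (G(J, u) = -8 + 9 = 1)
o(R) = R/(-7/5 + R) (o(R) = (R + 0)/(R - 7/5) = R/(R - 7*⅕) = R/(R - 7/5) = R/(-7/5 + R))
o(-4) + G(-11, 0)*(-60) = 5*(-4)/(-7 + 5*(-4)) + 1*(-60) = 5*(-4)/(-7 - 20) - 60 = 5*(-4)/(-27) - 60 = 5*(-4)*(-1/27) - 60 = 20/27 - 60 = -1600/27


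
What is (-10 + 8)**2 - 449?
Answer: -445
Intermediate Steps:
(-10 + 8)**2 - 449 = (-2)**2 - 449 = 4 - 449 = -445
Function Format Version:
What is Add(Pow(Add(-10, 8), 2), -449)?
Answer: -445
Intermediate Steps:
Add(Pow(Add(-10, 8), 2), -449) = Add(Pow(-2, 2), -449) = Add(4, -449) = -445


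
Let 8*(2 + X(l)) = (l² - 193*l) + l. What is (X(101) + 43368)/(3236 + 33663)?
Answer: 337737/295192 ≈ 1.1441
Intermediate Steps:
X(l) = -2 - 24*l + l²/8 (X(l) = -2 + ((l² - 193*l) + l)/8 = -2 + (l² - 192*l)/8 = -2 + (-24*l + l²/8) = -2 - 24*l + l²/8)
(X(101) + 43368)/(3236 + 33663) = ((-2 - 24*101 + (⅛)*101²) + 43368)/(3236 + 33663) = ((-2 - 2424 + (⅛)*10201) + 43368)/36899 = ((-2 - 2424 + 10201/8) + 43368)*(1/36899) = (-9207/8 + 43368)*(1/36899) = (337737/8)*(1/36899) = 337737/295192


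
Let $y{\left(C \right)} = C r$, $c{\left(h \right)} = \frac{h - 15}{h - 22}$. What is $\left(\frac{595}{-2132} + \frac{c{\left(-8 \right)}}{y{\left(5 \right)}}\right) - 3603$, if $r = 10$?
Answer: $- \frac{1440404683}{399750} \approx -3603.3$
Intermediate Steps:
$c{\left(h \right)} = \frac{-15 + h}{-22 + h}$
$y{\left(C \right)} = 10 C$ ($y{\left(C \right)} = C 10 = 10 C$)
$\left(\frac{595}{-2132} + \frac{c{\left(-8 \right)}}{y{\left(5 \right)}}\right) - 3603 = \left(\frac{595}{-2132} + \frac{\frac{1}{-22 - 8} \left(-15 - 8\right)}{10 \cdot 5}\right) - 3603 = \left(595 \left(- \frac{1}{2132}\right) + \frac{\frac{1}{-30} \left(-23\right)}{50}\right) - 3603 = \left(- \frac{595}{2132} + \left(- \frac{1}{30}\right) \left(-23\right) \frac{1}{50}\right) - 3603 = \left(- \frac{595}{2132} + \frac{23}{30} \cdot \frac{1}{50}\right) - 3603 = \left(- \frac{595}{2132} + \frac{23}{1500}\right) - 3603 = - \frac{105433}{399750} - 3603 = - \frac{1440404683}{399750}$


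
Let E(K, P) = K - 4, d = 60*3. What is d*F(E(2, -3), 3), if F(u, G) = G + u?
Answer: 180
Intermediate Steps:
d = 180
E(K, P) = -4 + K
d*F(E(2, -3), 3) = 180*(3 + (-4 + 2)) = 180*(3 - 2) = 180*1 = 180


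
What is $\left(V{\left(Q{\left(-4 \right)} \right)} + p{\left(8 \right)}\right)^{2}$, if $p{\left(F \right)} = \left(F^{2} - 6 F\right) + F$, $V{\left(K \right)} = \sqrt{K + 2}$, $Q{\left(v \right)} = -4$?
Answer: $\left(24 + i \sqrt{2}\right)^{2} \approx 574.0 + 67.882 i$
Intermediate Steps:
$V{\left(K \right)} = \sqrt{2 + K}$
$p{\left(F \right)} = F^{2} - 5 F$
$\left(V{\left(Q{\left(-4 \right)} \right)} + p{\left(8 \right)}\right)^{2} = \left(\sqrt{2 - 4} + 8 \left(-5 + 8\right)\right)^{2} = \left(\sqrt{-2} + 8 \cdot 3\right)^{2} = \left(i \sqrt{2} + 24\right)^{2} = \left(24 + i \sqrt{2}\right)^{2}$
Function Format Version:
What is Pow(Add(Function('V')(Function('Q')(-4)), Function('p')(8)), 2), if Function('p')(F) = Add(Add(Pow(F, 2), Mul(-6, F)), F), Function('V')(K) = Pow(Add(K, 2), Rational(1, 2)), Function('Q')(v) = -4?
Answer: Pow(Add(24, Mul(I, Pow(2, Rational(1, 2)))), 2) ≈ Add(574.00, Mul(67.882, I))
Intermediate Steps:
Function('V')(K) = Pow(Add(2, K), Rational(1, 2))
Function('p')(F) = Add(Pow(F, 2), Mul(-5, F))
Pow(Add(Function('V')(Function('Q')(-4)), Function('p')(8)), 2) = Pow(Add(Pow(Add(2, -4), Rational(1, 2)), Mul(8, Add(-5, 8))), 2) = Pow(Add(Pow(-2, Rational(1, 2)), Mul(8, 3)), 2) = Pow(Add(Mul(I, Pow(2, Rational(1, 2))), 24), 2) = Pow(Add(24, Mul(I, Pow(2, Rational(1, 2)))), 2)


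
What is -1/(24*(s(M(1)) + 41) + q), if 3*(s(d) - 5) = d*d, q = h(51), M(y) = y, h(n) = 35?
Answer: -1/1147 ≈ -0.00087184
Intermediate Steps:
q = 35
s(d) = 5 + d²/3 (s(d) = 5 + (d*d)/3 = 5 + d²/3)
-1/(24*(s(M(1)) + 41) + q) = -1/(24*((5 + (⅓)*1²) + 41) + 35) = -1/(24*((5 + (⅓)*1) + 41) + 35) = -1/(24*((5 + ⅓) + 41) + 35) = -1/(24*(16/3 + 41) + 35) = -1/(24*(139/3) + 35) = -1/(1112 + 35) = -1/1147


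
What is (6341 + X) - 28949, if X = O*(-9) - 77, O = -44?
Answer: -22289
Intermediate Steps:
X = 319 (X = -44*(-9) - 77 = 396 - 77 = 319)
(6341 + X) - 28949 = (6341 + 319) - 28949 = 6660 - 28949 = -22289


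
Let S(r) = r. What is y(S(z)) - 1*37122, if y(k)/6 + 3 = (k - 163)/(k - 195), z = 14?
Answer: -6721446/181 ≈ -37135.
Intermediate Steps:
y(k) = -18 + 6*(-163 + k)/(-195 + k) (y(k) = -18 + 6*((k - 163)/(k - 195)) = -18 + 6*((-163 + k)/(-195 + k)) = -18 + 6*(-163 + k)/(-195 + k))
y(S(z)) - 1*37122 = 12*(211 - 1*14)/(-195 + 14) - 1*37122 = 12*(211 - 14)/(-181) - 37122 = 12*(-1/181)*197 - 37122 = -2364/181 - 37122 = -6721446/181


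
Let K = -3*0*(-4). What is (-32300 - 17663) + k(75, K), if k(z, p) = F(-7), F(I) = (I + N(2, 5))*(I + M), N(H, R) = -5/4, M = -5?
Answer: -49864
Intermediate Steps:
N(H, R) = -5/4 (N(H, R) = -5*¼ = -5/4)
K = 0 (K = 0*(-4) = 0)
F(I) = (-5 + I)*(-5/4 + I) (F(I) = (I - 5/4)*(I - 5) = (-5/4 + I)*(-5 + I) = (-5 + I)*(-5/4 + I))
k(z, p) = 99 (k(z, p) = 25/4 + (-7)² - 25/4*(-7) = 25/4 + 49 + 175/4 = 99)
(-32300 - 17663) + k(75, K) = (-32300 - 17663) + 99 = -49963 + 99 = -49864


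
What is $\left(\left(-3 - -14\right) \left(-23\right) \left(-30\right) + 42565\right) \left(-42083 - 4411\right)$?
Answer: $-2331906570$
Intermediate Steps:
$\left(\left(-3 - -14\right) \left(-23\right) \left(-30\right) + 42565\right) \left(-42083 - 4411\right) = \left(\left(-3 + 14\right) \left(-23\right) \left(-30\right) + 42565\right) \left(-46494\right) = \left(11 \left(-23\right) \left(-30\right) + 42565\right) \left(-46494\right) = \left(\left(-253\right) \left(-30\right) + 42565\right) \left(-46494\right) = \left(7590 + 42565\right) \left(-46494\right) = 50155 \left(-46494\right) = -2331906570$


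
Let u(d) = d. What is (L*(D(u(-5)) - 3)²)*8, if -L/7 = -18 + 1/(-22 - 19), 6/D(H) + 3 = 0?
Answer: 1034600/41 ≈ 25234.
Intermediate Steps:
D(H) = -2 (D(H) = 6/(-3 + 0) = 6/(-3) = 6*(-⅓) = -2)
L = 5173/41 (L = -7*(-18 + 1/(-22 - 19)) = -7*(-18 + 1/(-41)) = -7*(-18 - 1/41) = -7*(-739/41) = 5173/41 ≈ 126.17)
(L*(D(u(-5)) - 3)²)*8 = (5173*(-2 - 3)²/41)*8 = ((5173/41)*(-5)²)*8 = ((5173/41)*25)*8 = (129325/41)*8 = 1034600/41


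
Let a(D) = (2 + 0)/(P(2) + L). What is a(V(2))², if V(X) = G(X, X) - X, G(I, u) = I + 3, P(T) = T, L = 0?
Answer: 1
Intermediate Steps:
G(I, u) = 3 + I
V(X) = 3 (V(X) = (3 + X) - X = 3)
a(D) = 1 (a(D) = (2 + 0)/(2 + 0) = 2/2 = 2*(½) = 1)
a(V(2))² = 1² = 1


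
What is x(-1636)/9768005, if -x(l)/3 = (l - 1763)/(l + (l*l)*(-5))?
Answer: -11/141031404540 ≈ -7.7997e-11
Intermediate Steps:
x(l) = -3*(-1763 + l)/(l - 5*l**2) (x(l) = -3*(l - 1763)/(l + (l*l)*(-5)) = -3*(-1763 + l)/(l + l**2*(-5)) = -3*(-1763 + l)/(l - 5*l**2))
x(-1636)/9768005 = (3*(-1763 - 1636)/(-1636*(-1 + 5*(-1636))))/9768005 = (3*(-1/1636)*(-3399)/(-1 - 8180))*(1/9768005) = (3*(-1/1636)*(-3399)/(-8181))*(1/9768005) = (3*(-1/1636)*(-1/8181)*(-3399))*(1/9768005) = -1133/1487124*1/9768005 = -11/141031404540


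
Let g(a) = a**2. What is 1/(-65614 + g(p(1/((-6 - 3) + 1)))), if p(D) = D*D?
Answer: -4096/268754943 ≈ -1.5241e-5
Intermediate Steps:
p(D) = D**2
1/(-65614 + g(p(1/((-6 - 3) + 1)))) = 1/(-65614 + ((1/((-6 - 3) + 1))**2)**2) = 1/(-65614 + ((1/(-9 + 1))**2)**2) = 1/(-65614 + ((1/(-8))**2)**2) = 1/(-65614 + ((-1/8)**2)**2) = 1/(-65614 + (1/64)**2) = 1/(-65614 + 1/4096) = 1/(-268754943/4096) = -4096/268754943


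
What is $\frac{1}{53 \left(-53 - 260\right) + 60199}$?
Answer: $\frac{1}{43610} \approx 2.2931 \cdot 10^{-5}$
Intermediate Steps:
$\frac{1}{53 \left(-53 - 260\right) + 60199} = \frac{1}{53 \left(-313\right) + 60199} = \frac{1}{-16589 + 60199} = \frac{1}{43610}$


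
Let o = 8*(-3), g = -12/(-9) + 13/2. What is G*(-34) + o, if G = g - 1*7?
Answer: -157/3 ≈ -52.333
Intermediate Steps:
g = 47/6 (g = -12*(-⅑) + 13*(½) = 4/3 + 13/2 = 47/6 ≈ 7.8333)
G = ⅚ (G = 47/6 - 1*7 = 47/6 - 7 = ⅚ ≈ 0.83333)
o = -24
G*(-34) + o = (⅚)*(-34) - 24 = -85/3 - 24 = -157/3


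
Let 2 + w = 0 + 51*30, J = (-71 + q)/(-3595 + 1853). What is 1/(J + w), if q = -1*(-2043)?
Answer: 871/1329902 ≈ 0.00065494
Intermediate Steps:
q = 2043
J = -986/871 (J = (-71 + 2043)/(-3595 + 1853) = 1972/(-1742) = 1972*(-1/1742) = -986/871 ≈ -1.1320)
w = 1528 (w = -2 + (0 + 51*30) = -2 + (0 + 1530) = -2 + 1530 = 1528)
1/(J + w) = 1/(-986/871 + 1528) = 1/(1329902/871) = 871/1329902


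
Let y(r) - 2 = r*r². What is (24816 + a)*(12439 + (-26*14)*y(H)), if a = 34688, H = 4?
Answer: -689353840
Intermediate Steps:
y(r) = 2 + r³ (y(r) = 2 + r*r² = 2 + r³)
(24816 + a)*(12439 + (-26*14)*y(H)) = (24816 + 34688)*(12439 + (-26*14)*(2 + 4³)) = 59504*(12439 - 364*(2 + 64)) = 59504*(12439 - 364*66) = 59504*(12439 - 24024) = 59504*(-11585) = -689353840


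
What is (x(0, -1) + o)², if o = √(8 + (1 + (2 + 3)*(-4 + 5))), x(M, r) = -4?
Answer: (4 - √14)² ≈ 0.066741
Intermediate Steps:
o = √14 (o = √(8 + (1 + 5*1)) = √(8 + (1 + 5)) = √(8 + 6) = √14 ≈ 3.7417)
(x(0, -1) + o)² = (-4 + √14)²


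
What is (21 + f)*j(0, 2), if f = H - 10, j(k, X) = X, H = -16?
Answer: -10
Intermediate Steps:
f = -26 (f = -16 - 10 = -26)
(21 + f)*j(0, 2) = (21 - 26)*2 = -5*2 = -10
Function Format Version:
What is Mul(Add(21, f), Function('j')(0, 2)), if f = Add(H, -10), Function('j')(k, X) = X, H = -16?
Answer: -10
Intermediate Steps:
f = -26 (f = Add(-16, -10) = -26)
Mul(Add(21, f), Function('j')(0, 2)) = Mul(Add(21, -26), 2) = Mul(-5, 2) = -10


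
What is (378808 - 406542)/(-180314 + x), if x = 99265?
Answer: 27734/81049 ≈ 0.34219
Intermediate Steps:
(378808 - 406542)/(-180314 + x) = (378808 - 406542)/(-180314 + 99265) = -27734/(-81049) = -27734*(-1/81049) = 27734/81049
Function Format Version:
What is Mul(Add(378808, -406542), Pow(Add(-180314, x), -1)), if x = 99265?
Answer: Rational(27734, 81049) ≈ 0.34219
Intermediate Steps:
Mul(Add(378808, -406542), Pow(Add(-180314, x), -1)) = Mul(Add(378808, -406542), Pow(Add(-180314, 99265), -1)) = Mul(-27734, Pow(-81049, -1)) = Mul(-27734, Rational(-1, 81049)) = Rational(27734, 81049)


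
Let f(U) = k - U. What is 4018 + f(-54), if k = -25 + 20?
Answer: 4067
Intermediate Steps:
k = -5
f(U) = -5 - U
4018 + f(-54) = 4018 + (-5 - 1*(-54)) = 4018 + (-5 + 54) = 4018 + 49 = 4067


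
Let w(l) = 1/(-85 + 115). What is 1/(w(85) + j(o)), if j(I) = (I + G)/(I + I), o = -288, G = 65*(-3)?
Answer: 320/279 ≈ 1.1470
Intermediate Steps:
G = -195
w(l) = 1/30
j(I) = (-195 + I)/(2*I) (j(I) = (I - 195)/(I + I) = (-195 + I)/((2*I)) = (-195 + I)*(1/(2*I)) = (-195 + I)/(2*I))
1/(w(85) + j(o)) = 1/(1/30 + (½)*(-195 - 288)/(-288)) = 1/(1/30 + (½)*(-1/288)*(-483)) = 1/(1/30 + 161/192) = 1/(279/320) = 320/279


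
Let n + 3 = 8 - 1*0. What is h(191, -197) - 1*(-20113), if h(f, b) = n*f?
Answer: 21068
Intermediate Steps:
n = 5 (n = -3 + (8 - 1*0) = -3 + (8 + 0) = -3 + 8 = 5)
h(f, b) = 5*f
h(191, -197) - 1*(-20113) = 5*191 - 1*(-20113) = 955 + 20113 = 21068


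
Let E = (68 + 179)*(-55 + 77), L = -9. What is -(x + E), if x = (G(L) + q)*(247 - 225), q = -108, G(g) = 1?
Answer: -3080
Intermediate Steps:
x = -2354 (x = (1 - 108)*(247 - 225) = -107*22 = -2354)
E = 5434 (E = 247*22 = 5434)
-(x + E) = -(-2354 + 5434) = -1*3080 = -3080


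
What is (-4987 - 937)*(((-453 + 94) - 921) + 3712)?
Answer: -14407168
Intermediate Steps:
(-4987 - 937)*(((-453 + 94) - 921) + 3712) = -5924*((-359 - 921) + 3712) = -5924*(-1280 + 3712) = -5924*2432 = -14407168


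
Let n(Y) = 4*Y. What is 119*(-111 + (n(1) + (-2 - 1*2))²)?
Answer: -13209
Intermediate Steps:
119*(-111 + (n(1) + (-2 - 1*2))²) = 119*(-111 + (4*1 + (-2 - 1*2))²) = 119*(-111 + (4 + (-2 - 2))²) = 119*(-111 + (4 - 4)²) = 119*(-111 + 0²) = 119*(-111 + 0) = 119*(-111) = -13209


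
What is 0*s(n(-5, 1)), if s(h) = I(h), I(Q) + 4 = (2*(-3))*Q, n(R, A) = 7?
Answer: 0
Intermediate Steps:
I(Q) = -4 - 6*Q (I(Q) = -4 + (2*(-3))*Q = -4 - 6*Q)
s(h) = -4 - 6*h
0*s(n(-5, 1)) = 0*(-4 - 6*7) = 0*(-4 - 42) = 0*(-46) = 0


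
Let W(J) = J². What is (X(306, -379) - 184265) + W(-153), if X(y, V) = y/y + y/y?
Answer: -160854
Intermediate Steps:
X(y, V) = 2 (X(y, V) = 1 + 1 = 2)
(X(306, -379) - 184265) + W(-153) = (2 - 184265) + (-153)² = -184263 + 23409 = -160854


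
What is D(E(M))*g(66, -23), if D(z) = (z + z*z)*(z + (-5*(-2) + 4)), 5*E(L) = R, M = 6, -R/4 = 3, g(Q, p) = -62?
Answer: -302064/125 ≈ -2416.5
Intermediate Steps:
R = -12 (R = -4*3 = -12)
E(L) = -12/5 (E(L) = (1/5)*(-12) = -12/5)
D(z) = (14 + z)*(z + z**2) (D(z) = (z + z**2)*(z + (10 + 4)) = (z + z**2)*(z + 14) = (z + z**2)*(14 + z) = (14 + z)*(z + z**2))
D(E(M))*g(66, -23) = -12*(14 + (-12/5)**2 + 15*(-12/5))/5*(-62) = -12*(14 + 144/25 - 36)/5*(-62) = -12/5*(-406/25)*(-62) = (4872/125)*(-62) = -302064/125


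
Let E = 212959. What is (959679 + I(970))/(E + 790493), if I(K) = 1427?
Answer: 480553/501726 ≈ 0.95780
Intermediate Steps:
(959679 + I(970))/(E + 790493) = (959679 + 1427)/(212959 + 790493) = 961106/1003452 = 961106*(1/1003452) = 480553/501726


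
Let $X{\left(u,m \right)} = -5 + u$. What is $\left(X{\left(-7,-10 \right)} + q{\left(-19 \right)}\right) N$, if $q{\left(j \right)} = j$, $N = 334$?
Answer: $-10354$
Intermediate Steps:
$\left(X{\left(-7,-10 \right)} + q{\left(-19 \right)}\right) N = \left(\left(-5 - 7\right) - 19\right) 334 = \left(-12 - 19\right) 334 = \left(-31\right) 334 = -10354$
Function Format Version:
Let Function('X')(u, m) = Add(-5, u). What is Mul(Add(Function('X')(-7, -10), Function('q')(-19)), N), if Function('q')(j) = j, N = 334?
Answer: -10354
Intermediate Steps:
Mul(Add(Function('X')(-7, -10), Function('q')(-19)), N) = Mul(Add(Add(-5, -7), -19), 334) = Mul(Add(-12, -19), 334) = Mul(-31, 334) = -10354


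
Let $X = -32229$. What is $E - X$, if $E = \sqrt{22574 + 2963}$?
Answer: $32229 + \sqrt{25537} \approx 32389.0$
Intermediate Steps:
$E = \sqrt{25537} \approx 159.8$
$E - X = \sqrt{25537} - -32229 = \sqrt{25537} + 32229 = 32229 + \sqrt{25537}$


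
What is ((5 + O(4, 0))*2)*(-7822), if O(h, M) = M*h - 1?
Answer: -62576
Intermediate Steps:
O(h, M) = -1 + M*h
((5 + O(4, 0))*2)*(-7822) = ((5 + (-1 + 0*4))*2)*(-7822) = ((5 + (-1 + 0))*2)*(-7822) = ((5 - 1)*2)*(-7822) = (4*2)*(-7822) = 8*(-7822) = -62576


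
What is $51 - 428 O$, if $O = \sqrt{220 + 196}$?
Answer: $51 - 1712 \sqrt{26} \approx -8678.5$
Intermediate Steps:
$O = 4 \sqrt{26}$ ($O = \sqrt{416} = 4 \sqrt{26} \approx 20.396$)
$51 - 428 O = 51 - 428 \cdot 4 \sqrt{26} = 51 - 1712 \sqrt{26}$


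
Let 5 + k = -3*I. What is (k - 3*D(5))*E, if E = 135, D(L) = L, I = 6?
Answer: -5130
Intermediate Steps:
k = -23 (k = -5 - 3*6 = -5 - 18 = -23)
(k - 3*D(5))*E = (-23 - 3*5)*135 = (-23 - 15)*135 = -38*135 = -5130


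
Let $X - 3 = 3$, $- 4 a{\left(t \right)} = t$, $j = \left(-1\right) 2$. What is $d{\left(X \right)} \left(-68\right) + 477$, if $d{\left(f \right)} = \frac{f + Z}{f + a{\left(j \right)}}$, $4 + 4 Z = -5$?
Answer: $\frac{5691}{13} \approx 437.77$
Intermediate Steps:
$j = -2$
$a{\left(t \right)} = - \frac{t}{4}$
$X = 6$ ($X = 3 + 3 = 6$)
$Z = - \frac{9}{4}$ ($Z = -1 + \frac{1}{4} \left(-5\right) = -1 - \frac{5}{4} = - \frac{9}{4} \approx -2.25$)
$d{\left(f \right)} = \frac{- \frac{9}{4} + f}{\frac{1}{2} + f}$ ($d{\left(f \right)} = \frac{f - \frac{9}{4}}{f - - \frac{1}{2}} = \frac{- \frac{9}{4} + f}{f + \frac{1}{2}} = \frac{- \frac{9}{4} + f}{\frac{1}{2} + f}$)
$d{\left(X \right)} \left(-68\right) + 477 = \frac{-9 + 4 \cdot 6}{2 \left(1 + 2 \cdot 6\right)} \left(-68\right) + 477 = \frac{-9 + 24}{2 \left(1 + 12\right)} \left(-68\right) + 477 = \frac{1}{2} \cdot \frac{1}{13} \cdot 15 \left(-68\right) + 477 = \frac{15}{26} \left(-68\right) + 477 = - \frac{510}{13} + 477 = \frac{5691}{13}$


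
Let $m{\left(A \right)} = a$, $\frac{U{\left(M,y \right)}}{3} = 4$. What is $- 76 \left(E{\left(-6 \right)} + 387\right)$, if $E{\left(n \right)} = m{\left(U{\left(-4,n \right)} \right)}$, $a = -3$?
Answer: $-29184$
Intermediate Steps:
$U{\left(M,y \right)} = 12$ ($U{\left(M,y \right)} = 3 \cdot 4 = 12$)
$m{\left(A \right)} = -3$
$E{\left(n \right)} = -3$
$- 76 \left(E{\left(-6 \right)} + 387\right) = - 76 \left(-3 + 387\right) = \left(-76\right) 384 = -29184$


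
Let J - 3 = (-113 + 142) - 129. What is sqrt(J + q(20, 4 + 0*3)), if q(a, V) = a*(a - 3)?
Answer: 9*sqrt(3) ≈ 15.588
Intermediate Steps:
J = -97 (J = 3 + ((-113 + 142) - 129) = 3 + (29 - 129) = 3 - 100 = -97)
q(a, V) = a*(-3 + a)
sqrt(J + q(20, 4 + 0*3)) = sqrt(-97 + 20*(-3 + 20)) = sqrt(-97 + 20*17) = sqrt(-97 + 340) = sqrt(243) = 9*sqrt(3)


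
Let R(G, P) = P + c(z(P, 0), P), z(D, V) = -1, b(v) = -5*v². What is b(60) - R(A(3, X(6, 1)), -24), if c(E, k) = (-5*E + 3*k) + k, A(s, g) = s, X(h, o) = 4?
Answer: -17885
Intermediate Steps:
c(E, k) = -5*E + 4*k
R(G, P) = 5 + 5*P (R(G, P) = P + (-5*(-1) + 4*P) = P + (5 + 4*P) = 5 + 5*P)
b(60) - R(A(3, X(6, 1)), -24) = -5*60² - (5 + 5*(-24)) = -5*3600 - (5 - 120) = -18000 - 1*(-115) = -18000 + 115 = -17885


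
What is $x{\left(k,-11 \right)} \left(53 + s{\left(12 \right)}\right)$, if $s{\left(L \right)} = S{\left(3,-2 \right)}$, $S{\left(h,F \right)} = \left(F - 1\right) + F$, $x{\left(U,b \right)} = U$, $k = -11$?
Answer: $-528$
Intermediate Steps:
$S{\left(h,F \right)} = -1 + 2 F$ ($S{\left(h,F \right)} = \left(-1 + F\right) + F = -1 + 2 F$)
$s{\left(L \right)} = -5$ ($s{\left(L \right)} = -1 + 2 \left(-2\right) = -1 - 4 = -5$)
$x{\left(k,-11 \right)} \left(53 + s{\left(12 \right)}\right) = - 11 \left(53 - 5\right) = \left(-11\right) 48 = -528$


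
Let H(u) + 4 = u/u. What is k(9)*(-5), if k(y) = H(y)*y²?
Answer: 1215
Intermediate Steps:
H(u) = -3 (H(u) = -4 + u/u = -4 + 1 = -3)
k(y) = -3*y²
k(9)*(-5) = -3*9²*(-5) = -3*81*(-5) = -243*(-5) = 1215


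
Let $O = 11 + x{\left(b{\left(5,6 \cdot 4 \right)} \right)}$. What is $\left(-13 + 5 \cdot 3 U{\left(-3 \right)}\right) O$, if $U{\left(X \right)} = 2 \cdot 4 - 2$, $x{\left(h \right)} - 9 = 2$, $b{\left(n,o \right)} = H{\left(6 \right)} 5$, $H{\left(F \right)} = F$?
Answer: $1694$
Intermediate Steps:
$b{\left(n,o \right)} = 30$ ($b{\left(n,o \right)} = 6 \cdot 5 = 30$)
$x{\left(h \right)} = 11$ ($x{\left(h \right)} = 9 + 2 = 11$)
$U{\left(X \right)} = 6$ ($U{\left(X \right)} = 8 - 2 = 6$)
$O = 22$ ($O = 11 + 11 = 22$)
$\left(-13 + 5 \cdot 3 U{\left(-3 \right)}\right) O = \left(-13 + 5 \cdot 3 \cdot 6\right) 22 = \left(-13 + 15 \cdot 6\right) 22 = \left(-13 + 90\right) 22 = 77 \cdot 22 = 1694$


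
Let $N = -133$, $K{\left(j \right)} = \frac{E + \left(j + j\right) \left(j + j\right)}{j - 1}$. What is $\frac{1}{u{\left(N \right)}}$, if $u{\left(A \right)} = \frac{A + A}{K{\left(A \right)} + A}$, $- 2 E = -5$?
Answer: $\frac{177161}{71288} \approx 2.4851$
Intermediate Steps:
$E = \frac{5}{2}$ ($E = \left(- \frac{1}{2}\right) \left(-5\right) = \frac{5}{2} \approx 2.5$)
$K{\left(j \right)} = \frac{\frac{5}{2} + 4 j^{2}}{-1 + j}$ ($K{\left(j \right)} = \frac{\frac{5}{2} + \left(j + j\right) \left(j + j\right)}{j - 1} = \frac{\frac{5}{2} + 2 j 2 j}{-1 + j} = \frac{\frac{5}{2} + 4 j^{2}}{-1 + j}$)
$u{\left(A \right)} = \frac{2 A}{A + \frac{5 + 8 A^{2}}{2 \left(-1 + A\right)}}$ ($u{\left(A \right)} = \frac{A + A}{\frac{5 + 8 A^{2}}{2 \left(-1 + A\right)} + A} = \frac{2 A}{A + \frac{5 + 8 A^{2}}{2 \left(-1 + A\right)}}$)
$\frac{1}{u{\left(N \right)}} = \frac{1}{4 \left(-133\right) \frac{1}{5 - -266 + 10 \left(-133\right)^{2}} \left(-1 - 133\right)} = \frac{1}{4 \left(-133\right) \frac{1}{5 + 266 + 10 \cdot 17689} \left(-134\right)} = \frac{1}{4 \left(-133\right) \frac{1}{5 + 266 + 176890} \left(-134\right)} = \frac{1}{4 \left(-133\right) \frac{1}{177161} \left(-134\right)} = \frac{1}{\frac{71288}{177161}} = \frac{177161}{71288}$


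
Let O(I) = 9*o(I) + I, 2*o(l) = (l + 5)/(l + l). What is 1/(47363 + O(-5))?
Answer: 1/47358 ≈ 2.1116e-5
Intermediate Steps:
o(l) = (5 + l)/(4*l) (o(l) = ((l + 5)/(l + l))/2 = ((5 + l)/((2*l)))/2 = ((5 + l)*(1/(2*l)))/2 = ((5 + l)/(2*l))/2 = (5 + l)/(4*l))
O(I) = I + 9*(5 + I)/(4*I) (O(I) = 9*((5 + I)/(4*I)) + I = 9*(5 + I)/(4*I) + I = I + 9*(5 + I)/(4*I))
1/(47363 + O(-5)) = 1/(47363 + (9/4 - 5 + (45/4)/(-5))) = 1/(47363 + (9/4 - 5 + (45/4)*(-⅕))) = 1/(47363 + (9/4 - 5 - 9/4)) = 1/(47363 - 5) = 1/47358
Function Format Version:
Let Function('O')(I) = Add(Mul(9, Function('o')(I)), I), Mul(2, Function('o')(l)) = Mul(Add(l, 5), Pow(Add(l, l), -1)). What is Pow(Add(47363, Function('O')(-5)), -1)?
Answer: Rational(1, 47358) ≈ 2.1116e-5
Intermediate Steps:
Function('o')(l) = Mul(Rational(1, 4), Pow(l, -1), Add(5, l)) (Function('o')(l) = Mul(Rational(1, 2), Mul(Add(l, 5), Pow(Add(l, l), -1))) = Mul(Rational(1, 2), Mul(Add(5, l), Pow(Mul(2, l), -1))) = Mul(Rational(1, 2), Mul(Add(5, l), Mul(Rational(1, 2), Pow(l, -1)))) = Mul(Rational(1, 2), Mul(Rational(1, 2), Pow(l, -1), Add(5, l))) = Mul(Rational(1, 4), Pow(l, -1), Add(5, l)))
Function('O')(I) = Add(I, Mul(Rational(9, 4), Pow(I, -1), Add(5, I))) (Function('O')(I) = Add(Mul(9, Mul(Rational(1, 4), Pow(I, -1), Add(5, I))), I) = Add(Mul(Rational(9, 4), Pow(I, -1), Add(5, I)), I) = Add(I, Mul(Rational(9, 4), Pow(I, -1), Add(5, I))))
Pow(Add(47363, Function('O')(-5)), -1) = Pow(Add(47363, Add(Rational(9, 4), -5, Mul(Rational(45, 4), Pow(-5, -1)))), -1) = Pow(Add(47363, Add(Rational(9, 4), -5, Mul(Rational(45, 4), Rational(-1, 5)))), -1) = Pow(Add(47363, Add(Rational(9, 4), -5, Rational(-9, 4))), -1) = Pow(Add(47363, -5), -1) = Pow(47358, -1) = Rational(1, 47358)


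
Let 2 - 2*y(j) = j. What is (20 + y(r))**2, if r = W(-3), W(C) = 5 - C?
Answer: 289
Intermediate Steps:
r = 8 (r = 5 - 1*(-3) = 5 + 3 = 8)
y(j) = 1 - j/2
(20 + y(r))**2 = (20 + (1 - 1/2*8))**2 = (20 + (1 - 4))**2 = (20 - 3)**2 = 17**2 = 289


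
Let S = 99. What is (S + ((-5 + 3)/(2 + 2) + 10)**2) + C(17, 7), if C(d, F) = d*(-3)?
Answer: 553/4 ≈ 138.25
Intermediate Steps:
C(d, F) = -3*d
(S + ((-5 + 3)/(2 + 2) + 10)**2) + C(17, 7) = (99 + ((-5 + 3)/(2 + 2) + 10)**2) - 3*17 = (99 + (-2/4 + 10)**2) - 51 = (99 + (-2*1/4 + 10)**2) - 51 = (99 + (-1/2 + 10)**2) - 51 = (99 + (19/2)**2) - 51 = (99 + 361/4) - 51 = 757/4 - 51 = 553/4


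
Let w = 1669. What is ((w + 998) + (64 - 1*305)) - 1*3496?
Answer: -1070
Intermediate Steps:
((w + 998) + (64 - 1*305)) - 1*3496 = ((1669 + 998) + (64 - 1*305)) - 1*3496 = (2667 + (64 - 305)) - 3496 = (2667 - 241) - 3496 = 2426 - 3496 = -1070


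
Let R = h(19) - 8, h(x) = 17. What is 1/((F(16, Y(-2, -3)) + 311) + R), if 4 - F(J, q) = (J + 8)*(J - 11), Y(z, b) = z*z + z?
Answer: 1/204 ≈ 0.0049020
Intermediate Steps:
Y(z, b) = z + z² (Y(z, b) = z² + z = z + z²)
F(J, q) = 4 - (-11 + J)*(8 + J) (F(J, q) = 4 - (J + 8)*(J - 11) = 4 - (8 + J)*(-11 + J) = 4 - (-11 + J)*(8 + J))
R = 9 (R = 17 - 8 = 9)
1/((F(16, Y(-2, -3)) + 311) + R) = 1/(((92 - 1*16² + 3*16) + 311) + 9) = 1/(((92 - 1*256 + 48) + 311) + 9) = 1/(((92 - 256 + 48) + 311) + 9) = 1/((-116 + 311) + 9) = 1/(195 + 9) = 1/204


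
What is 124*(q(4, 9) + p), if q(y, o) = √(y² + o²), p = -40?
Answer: -4960 + 124*√97 ≈ -3738.7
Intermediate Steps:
q(y, o) = √(o² + y²)
124*(q(4, 9) + p) = 124*(√(9² + 4²) - 40) = 124*(√(81 + 16) - 40) = 124*(√97 - 40) = 124*(-40 + √97) = -4960 + 124*√97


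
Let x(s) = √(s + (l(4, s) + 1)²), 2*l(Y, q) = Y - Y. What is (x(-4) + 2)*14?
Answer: 28 + 14*I*√3 ≈ 28.0 + 24.249*I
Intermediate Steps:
l(Y, q) = 0 (l(Y, q) = (Y - Y)/2 = (½)*0 = 0)
x(s) = √(1 + s) (x(s) = √(s + (0 + 1)²) = √(s + 1²) = √(s + 1) = √(1 + s))
(x(-4) + 2)*14 = (√(1 - 4) + 2)*14 = (√(-3) + 2)*14 = (I*√3 + 2)*14 = (2 + I*√3)*14 = 28 + 14*I*√3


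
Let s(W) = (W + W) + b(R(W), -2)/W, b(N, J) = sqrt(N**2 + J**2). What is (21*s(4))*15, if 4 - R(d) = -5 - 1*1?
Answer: 2520 + 315*sqrt(26)/2 ≈ 3323.1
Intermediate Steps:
R(d) = 10 (R(d) = 4 - (-5 - 1*1) = 4 - (-5 - 1) = 4 - 1*(-6) = 4 + 6 = 10)
b(N, J) = sqrt(J**2 + N**2)
s(W) = 2*W + 2*sqrt(26)/W (s(W) = (W + W) + sqrt((-2)**2 + 10**2)/W = 2*W + sqrt(4 + 100)/W = 2*W + sqrt(104)/W = 2*W + (2*sqrt(26))/W = 2*W + 2*sqrt(26)/W)
(21*s(4))*15 = (21*(2*4 + 2*sqrt(26)/4))*15 = (21*(8 + 2*sqrt(26)*(1/4)))*15 = (21*(8 + sqrt(26)/2))*15 = (168 + 21*sqrt(26)/2)*15 = 2520 + 315*sqrt(26)/2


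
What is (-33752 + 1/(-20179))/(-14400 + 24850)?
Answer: -681081609/210870550 ≈ -3.2299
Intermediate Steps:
(-33752 + 1/(-20179))/(-14400 + 24850) = (-33752 - 1/20179)/10450 = -681081609/20179*1/10450 = -681081609/210870550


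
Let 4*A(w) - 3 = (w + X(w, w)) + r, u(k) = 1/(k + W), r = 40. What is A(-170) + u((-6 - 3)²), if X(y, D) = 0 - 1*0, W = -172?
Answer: -11561/364 ≈ -31.761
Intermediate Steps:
X(y, D) = 0 (X(y, D) = 0 + 0 = 0)
u(k) = 1/(-172 + k) (u(k) = 1/(k - 172) = 1/(-172 + k))
A(w) = 43/4 + w/4 (A(w) = ¾ + ((w + 0) + 40)/4 = ¾ + (w + 40)/4 = ¾ + (40 + w)/4 = ¾ + (10 + w/4) = 43/4 + w/4)
A(-170) + u((-6 - 3)²) = (43/4 + (¼)*(-170)) + 1/(-172 + (-6 - 3)²) = (43/4 - 85/2) + 1/(-172 + (-9)²) = -127/4 + 1/(-172 + 81) = -127/4 + 1/(-91) = -127/4 - 1/91 = -11561/364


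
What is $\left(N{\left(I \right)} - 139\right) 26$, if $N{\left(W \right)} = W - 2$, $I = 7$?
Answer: $-3484$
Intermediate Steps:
$N{\left(W \right)} = -2 + W$
$\left(N{\left(I \right)} - 139\right) 26 = \left(\left(-2 + 7\right) - 139\right) 26 = \left(5 - 139\right) 26 = \left(-134\right) 26 = -3484$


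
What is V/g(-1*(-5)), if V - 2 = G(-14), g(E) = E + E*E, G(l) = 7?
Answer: 3/10 ≈ 0.30000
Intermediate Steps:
g(E) = E + E²
V = 9 (V = 2 + 7 = 9)
V/g(-1*(-5)) = 9/(((-1*(-5))*(1 - 1*(-5)))) = 9/((5*(1 + 5))) = 9/((5*6)) = 9/30 = 9*(1/30) = 3/10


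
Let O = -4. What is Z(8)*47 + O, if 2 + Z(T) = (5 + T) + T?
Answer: 889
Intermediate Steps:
Z(T) = 3 + 2*T (Z(T) = -2 + ((5 + T) + T) = -2 + (5 + 2*T) = 3 + 2*T)
Z(8)*47 + O = (3 + 2*8)*47 - 4 = (3 + 16)*47 - 4 = 19*47 - 4 = 893 - 4 = 889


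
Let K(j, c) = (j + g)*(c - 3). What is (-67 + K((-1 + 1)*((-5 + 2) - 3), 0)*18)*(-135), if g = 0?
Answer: 9045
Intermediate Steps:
K(j, c) = j*(-3 + c) (K(j, c) = (j + 0)*(c - 3) = j*(-3 + c))
(-67 + K((-1 + 1)*((-5 + 2) - 3), 0)*18)*(-135) = (-67 + (((-1 + 1)*((-5 + 2) - 3))*(-3 + 0))*18)*(-135) = (-67 + ((0*(-3 - 3))*(-3))*18)*(-135) = (-67 + ((0*(-6))*(-3))*18)*(-135) = (-67 + (0*(-3))*18)*(-135) = (-67 + 0*18)*(-135) = (-67 + 0)*(-135) = -67*(-135) = 9045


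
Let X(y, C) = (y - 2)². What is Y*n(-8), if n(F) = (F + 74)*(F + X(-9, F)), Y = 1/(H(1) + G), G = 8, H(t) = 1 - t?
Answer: 3729/4 ≈ 932.25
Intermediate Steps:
X(y, C) = (-2 + y)²
Y = ⅛ (Y = 1/((1 - 1*1) + 8) = 1/((1 - 1) + 8) = 1/(0 + 8) = 1/8 = ⅛ ≈ 0.12500)
n(F) = (74 + F)*(121 + F) (n(F) = (F + 74)*(F + (-2 - 9)²) = (74 + F)*(F + (-11)²) = (74 + F)*(F + 121) = (74 + F)*(121 + F))
Y*n(-8) = (8954 + (-8)² + 195*(-8))/8 = (8954 + 64 - 1560)/8 = (⅛)*7458 = 3729/4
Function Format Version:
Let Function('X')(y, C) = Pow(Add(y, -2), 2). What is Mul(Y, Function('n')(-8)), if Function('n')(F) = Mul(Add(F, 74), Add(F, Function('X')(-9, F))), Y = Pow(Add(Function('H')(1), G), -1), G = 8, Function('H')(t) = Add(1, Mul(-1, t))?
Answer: Rational(3729, 4) ≈ 932.25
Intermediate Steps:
Function('X')(y, C) = Pow(Add(-2, y), 2)
Y = Rational(1, 8) (Y = Pow(Add(Add(1, Mul(-1, 1)), 8), -1) = Pow(Add(Add(1, -1), 8), -1) = Pow(Add(0, 8), -1) = Pow(8, -1) = Rational(1, 8) ≈ 0.12500)
Function('n')(F) = Mul(Add(74, F), Add(121, F)) (Function('n')(F) = Mul(Add(F, 74), Add(F, Pow(Add(-2, -9), 2))) = Mul(Add(74, F), Add(F, Pow(-11, 2))) = Mul(Add(74, F), Add(F, 121)) = Mul(Add(74, F), Add(121, F)))
Mul(Y, Function('n')(-8)) = Mul(Rational(1, 8), Add(8954, Pow(-8, 2), Mul(195, -8))) = Mul(Rational(1, 8), Add(8954, 64, -1560)) = Mul(Rational(1, 8), 7458) = Rational(3729, 4)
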